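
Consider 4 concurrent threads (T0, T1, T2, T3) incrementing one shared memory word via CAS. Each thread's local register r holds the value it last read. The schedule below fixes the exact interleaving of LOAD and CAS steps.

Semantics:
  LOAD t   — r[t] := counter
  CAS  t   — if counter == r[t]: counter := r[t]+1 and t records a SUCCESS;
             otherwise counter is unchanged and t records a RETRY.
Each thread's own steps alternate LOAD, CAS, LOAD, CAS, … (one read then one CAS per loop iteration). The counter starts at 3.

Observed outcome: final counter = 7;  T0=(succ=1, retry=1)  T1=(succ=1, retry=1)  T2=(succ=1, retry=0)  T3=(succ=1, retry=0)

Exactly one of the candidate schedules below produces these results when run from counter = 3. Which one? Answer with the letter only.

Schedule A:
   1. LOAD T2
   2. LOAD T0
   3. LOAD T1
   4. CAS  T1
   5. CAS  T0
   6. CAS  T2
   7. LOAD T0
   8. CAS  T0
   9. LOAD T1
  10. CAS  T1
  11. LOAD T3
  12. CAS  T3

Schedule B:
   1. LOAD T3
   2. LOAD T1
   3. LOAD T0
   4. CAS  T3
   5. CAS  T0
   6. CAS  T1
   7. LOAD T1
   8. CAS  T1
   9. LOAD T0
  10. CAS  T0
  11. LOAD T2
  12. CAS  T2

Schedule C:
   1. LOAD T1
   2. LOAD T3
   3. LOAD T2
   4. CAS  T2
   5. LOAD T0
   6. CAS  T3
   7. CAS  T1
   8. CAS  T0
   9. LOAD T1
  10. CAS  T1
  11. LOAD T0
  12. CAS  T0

Tracing schedule B:
T3 LOAD — after: cnt=3, r=3 — load
T1 LOAD — after: cnt=3, r=3 — load
T0 LOAD — after: cnt=3, r=3 — load
T3 CAS — after: cnt=4, r=3 — ok
T0 CAS — after: cnt=4, r=3 — retry
T1 CAS — after: cnt=4, r=3 — retry
T1 LOAD — after: cnt=4, r=4 — load
T1 CAS — after: cnt=5, r=4 — ok
T0 LOAD — after: cnt=5, r=5 — load
T0 CAS — after: cnt=6, r=5 — ok
T2 LOAD — after: cnt=6, r=6 — load
T2 CAS — after: cnt=7, r=6 — ok

B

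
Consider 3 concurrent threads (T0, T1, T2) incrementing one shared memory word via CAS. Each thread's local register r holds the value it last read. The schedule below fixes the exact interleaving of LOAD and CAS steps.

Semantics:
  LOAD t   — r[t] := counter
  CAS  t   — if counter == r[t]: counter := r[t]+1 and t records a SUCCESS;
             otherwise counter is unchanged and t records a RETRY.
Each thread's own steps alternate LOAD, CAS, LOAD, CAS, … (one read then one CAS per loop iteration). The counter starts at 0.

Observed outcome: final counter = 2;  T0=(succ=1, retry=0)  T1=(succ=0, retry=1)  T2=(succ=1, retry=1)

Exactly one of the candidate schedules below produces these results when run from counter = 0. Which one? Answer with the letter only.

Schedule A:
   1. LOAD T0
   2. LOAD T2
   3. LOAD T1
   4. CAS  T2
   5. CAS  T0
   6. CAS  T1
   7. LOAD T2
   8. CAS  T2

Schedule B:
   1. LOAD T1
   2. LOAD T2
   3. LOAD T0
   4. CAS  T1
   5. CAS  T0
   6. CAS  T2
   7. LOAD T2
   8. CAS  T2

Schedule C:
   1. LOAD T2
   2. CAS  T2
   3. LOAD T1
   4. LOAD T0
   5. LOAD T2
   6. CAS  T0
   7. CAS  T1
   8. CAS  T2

C

Simulating candidate C:
#1 T2 reads 0
#2 T2 CAS(0→1) writes; counter now 1
#3 T1 reads 1
#4 T0 reads 1
#5 T2 reads 1
#6 T0 CAS(1→2) writes; counter now 2
#7 T1 CAS(1→2) fails; counter now 2
#8 T2 CAS(1→2) fails; counter now 2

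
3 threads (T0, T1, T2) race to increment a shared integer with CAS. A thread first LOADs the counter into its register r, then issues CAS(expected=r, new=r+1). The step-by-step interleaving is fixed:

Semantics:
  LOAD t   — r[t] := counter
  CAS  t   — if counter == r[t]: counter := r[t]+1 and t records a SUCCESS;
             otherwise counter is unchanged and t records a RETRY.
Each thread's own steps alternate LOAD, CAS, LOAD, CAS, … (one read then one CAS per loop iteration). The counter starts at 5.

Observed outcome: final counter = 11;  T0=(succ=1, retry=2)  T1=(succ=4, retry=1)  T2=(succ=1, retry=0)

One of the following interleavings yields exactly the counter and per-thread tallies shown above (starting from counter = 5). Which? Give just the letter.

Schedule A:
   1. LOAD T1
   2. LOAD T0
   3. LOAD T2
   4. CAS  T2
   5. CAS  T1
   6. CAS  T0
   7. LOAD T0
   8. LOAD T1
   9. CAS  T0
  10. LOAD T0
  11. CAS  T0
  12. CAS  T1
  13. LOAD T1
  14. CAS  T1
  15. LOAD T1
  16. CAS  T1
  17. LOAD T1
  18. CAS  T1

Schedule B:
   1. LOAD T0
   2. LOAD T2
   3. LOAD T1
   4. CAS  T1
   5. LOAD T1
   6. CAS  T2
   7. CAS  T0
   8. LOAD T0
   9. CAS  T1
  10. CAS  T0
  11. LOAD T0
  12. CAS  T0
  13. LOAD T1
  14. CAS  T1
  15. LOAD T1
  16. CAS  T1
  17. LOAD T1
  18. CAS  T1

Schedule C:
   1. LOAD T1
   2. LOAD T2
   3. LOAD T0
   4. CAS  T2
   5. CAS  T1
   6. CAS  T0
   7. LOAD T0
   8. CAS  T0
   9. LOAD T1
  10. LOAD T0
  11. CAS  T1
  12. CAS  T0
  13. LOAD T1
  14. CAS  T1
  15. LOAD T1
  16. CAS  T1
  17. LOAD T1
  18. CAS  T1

Simulating candidate C:
1. LOAD T1 → mem=5 r[T1]=5 [LOAD]
2. LOAD T2 → mem=5 r[T2]=5 [LOAD]
3. LOAD T0 → mem=5 r[T0]=5 [LOAD]
4. CAS T2 → mem=6 r[T2]=5 [OK]
5. CAS T1 → mem=6 r[T1]=5 [RETRY]
6. CAS T0 → mem=6 r[T0]=5 [RETRY]
7. LOAD T0 → mem=6 r[T0]=6 [LOAD]
8. CAS T0 → mem=7 r[T0]=6 [OK]
9. LOAD T1 → mem=7 r[T1]=7 [LOAD]
10. LOAD T0 → mem=7 r[T0]=7 [LOAD]
11. CAS T1 → mem=8 r[T1]=7 [OK]
12. CAS T0 → mem=8 r[T0]=7 [RETRY]
13. LOAD T1 → mem=8 r[T1]=8 [LOAD]
14. CAS T1 → mem=9 r[T1]=8 [OK]
15. LOAD T1 → mem=9 r[T1]=9 [LOAD]
16. CAS T1 → mem=10 r[T1]=9 [OK]
17. LOAD T1 → mem=10 r[T1]=10 [LOAD]
18. CAS T1 → mem=11 r[T1]=10 [OK]

C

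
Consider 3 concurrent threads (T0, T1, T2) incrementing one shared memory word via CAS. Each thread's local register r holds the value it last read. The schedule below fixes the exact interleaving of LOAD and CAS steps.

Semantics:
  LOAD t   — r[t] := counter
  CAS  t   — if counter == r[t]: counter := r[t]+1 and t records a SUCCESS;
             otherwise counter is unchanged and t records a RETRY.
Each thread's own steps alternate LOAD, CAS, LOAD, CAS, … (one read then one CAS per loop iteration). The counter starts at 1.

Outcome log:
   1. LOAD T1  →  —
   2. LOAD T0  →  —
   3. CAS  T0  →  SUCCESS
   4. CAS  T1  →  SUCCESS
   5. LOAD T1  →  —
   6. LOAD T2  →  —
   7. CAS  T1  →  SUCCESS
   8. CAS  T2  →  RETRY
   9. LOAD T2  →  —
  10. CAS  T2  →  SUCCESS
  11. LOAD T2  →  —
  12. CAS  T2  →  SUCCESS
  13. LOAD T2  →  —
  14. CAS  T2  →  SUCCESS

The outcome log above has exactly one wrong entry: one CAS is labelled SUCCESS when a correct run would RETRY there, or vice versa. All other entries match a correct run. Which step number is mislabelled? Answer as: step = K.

step = 4

Reference trace:
   1) LOAD T1:  M=1  r_T1=1
   2) LOAD T0:  M=1  r_T0=1
   3) CAS  T0:  M=2  r_T0=1 ✓
   4) CAS  T1:  M=2  r_T1=1 ✗
   5) LOAD T1:  M=2  r_T1=2
   6) LOAD T2:  M=2  r_T2=2
   7) CAS  T1:  M=3  r_T1=2 ✓
   8) CAS  T2:  M=3  r_T2=2 ✗
   9) LOAD T2:  M=3  r_T2=3
  10) CAS  T2:  M=4  r_T2=3 ✓
  11) LOAD T2:  M=4  r_T2=4
  12) CAS  T2:  M=5  r_T2=4 ✓
  13) LOAD T2:  M=5  r_T2=5
  14) CAS  T2:  M=6  r_T2=5 ✓
Flip is step 4.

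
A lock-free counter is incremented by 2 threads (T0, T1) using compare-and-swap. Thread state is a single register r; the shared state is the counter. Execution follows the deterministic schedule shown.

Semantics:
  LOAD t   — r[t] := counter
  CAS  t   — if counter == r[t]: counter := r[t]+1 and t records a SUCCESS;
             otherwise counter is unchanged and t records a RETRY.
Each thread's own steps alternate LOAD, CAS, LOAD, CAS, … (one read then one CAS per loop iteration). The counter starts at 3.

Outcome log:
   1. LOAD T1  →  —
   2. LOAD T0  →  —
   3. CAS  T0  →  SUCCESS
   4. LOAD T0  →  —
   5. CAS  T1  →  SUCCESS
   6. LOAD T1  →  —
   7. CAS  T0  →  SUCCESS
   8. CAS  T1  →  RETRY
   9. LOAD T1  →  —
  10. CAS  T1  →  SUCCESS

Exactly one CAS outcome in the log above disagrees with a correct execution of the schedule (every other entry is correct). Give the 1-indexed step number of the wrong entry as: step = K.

step = 5

Re-executing:
#1 T1 reads 3
#2 T0 reads 3
#3 T0 CAS(3→4) writes; counter now 4
#4 T0 reads 4
#5 T1 CAS(3→4) fails; counter now 4
#6 T1 reads 4
#7 T0 CAS(4→5) writes; counter now 5
#8 T1 CAS(4→5) fails; counter now 5
#9 T1 reads 5
#10 T1 CAS(5→6) writes; counter now 6
Flip is step 5.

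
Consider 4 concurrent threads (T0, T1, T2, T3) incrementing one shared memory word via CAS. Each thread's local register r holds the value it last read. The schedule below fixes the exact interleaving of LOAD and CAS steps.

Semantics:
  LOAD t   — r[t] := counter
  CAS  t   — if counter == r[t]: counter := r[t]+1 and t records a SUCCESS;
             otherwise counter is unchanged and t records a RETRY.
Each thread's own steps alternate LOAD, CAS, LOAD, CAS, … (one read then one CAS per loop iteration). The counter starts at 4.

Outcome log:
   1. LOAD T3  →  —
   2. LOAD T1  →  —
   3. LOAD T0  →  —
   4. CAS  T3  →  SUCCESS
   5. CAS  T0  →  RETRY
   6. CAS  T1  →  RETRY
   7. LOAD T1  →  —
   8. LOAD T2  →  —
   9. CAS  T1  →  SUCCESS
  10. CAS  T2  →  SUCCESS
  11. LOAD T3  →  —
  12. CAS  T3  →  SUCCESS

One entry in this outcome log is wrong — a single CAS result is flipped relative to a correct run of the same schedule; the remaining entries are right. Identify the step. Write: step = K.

step = 10

Re-executing:
#1 T3 reads 4
#2 T1 reads 4
#3 T0 reads 4
#4 T3 CAS(4→5) writes; counter now 5
#5 T0 CAS(4→5) fails; counter now 5
#6 T1 CAS(4→5) fails; counter now 5
#7 T1 reads 5
#8 T2 reads 5
#9 T1 CAS(5→6) writes; counter now 6
#10 T2 CAS(5→6) fails; counter now 6
#11 T3 reads 6
#12 T3 CAS(6→7) writes; counter now 7
Log disagrees first at step 10.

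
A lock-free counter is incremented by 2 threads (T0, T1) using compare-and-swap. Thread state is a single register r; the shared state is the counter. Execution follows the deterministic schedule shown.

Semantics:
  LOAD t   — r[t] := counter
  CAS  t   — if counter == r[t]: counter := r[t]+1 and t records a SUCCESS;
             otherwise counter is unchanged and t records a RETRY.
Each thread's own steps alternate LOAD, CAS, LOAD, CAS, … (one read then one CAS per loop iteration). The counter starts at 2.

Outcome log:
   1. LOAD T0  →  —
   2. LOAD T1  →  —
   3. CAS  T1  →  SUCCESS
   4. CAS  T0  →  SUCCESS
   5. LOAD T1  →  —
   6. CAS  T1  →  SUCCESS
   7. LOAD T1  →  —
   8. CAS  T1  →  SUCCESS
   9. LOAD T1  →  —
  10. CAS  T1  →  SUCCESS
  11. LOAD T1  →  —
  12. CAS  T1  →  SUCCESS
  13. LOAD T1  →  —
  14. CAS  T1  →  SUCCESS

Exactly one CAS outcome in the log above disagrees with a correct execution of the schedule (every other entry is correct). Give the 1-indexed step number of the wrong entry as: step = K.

Reference trace:
[1] T0.load  rd  (counter 2, T0.r 2)
[2] T1.load  rd  (counter 2, T1.r 2)
[3] T1.cas  hit  (counter 3, T1.r 2)
[4] T0.cas  miss  (counter 3, T0.r 2)
[5] T1.load  rd  (counter 3, T1.r 3)
[6] T1.cas  hit  (counter 4, T1.r 3)
[7] T1.load  rd  (counter 4, T1.r 4)
[8] T1.cas  hit  (counter 5, T1.r 4)
[9] T1.load  rd  (counter 5, T1.r 5)
[10] T1.cas  hit  (counter 6, T1.r 5)
[11] T1.load  rd  (counter 6, T1.r 6)
[12] T1.cas  hit  (counter 7, T1.r 6)
[13] T1.load  rd  (counter 7, T1.r 7)
[14] T1.cas  hit  (counter 8, T1.r 7)
Mismatch at 4.

step = 4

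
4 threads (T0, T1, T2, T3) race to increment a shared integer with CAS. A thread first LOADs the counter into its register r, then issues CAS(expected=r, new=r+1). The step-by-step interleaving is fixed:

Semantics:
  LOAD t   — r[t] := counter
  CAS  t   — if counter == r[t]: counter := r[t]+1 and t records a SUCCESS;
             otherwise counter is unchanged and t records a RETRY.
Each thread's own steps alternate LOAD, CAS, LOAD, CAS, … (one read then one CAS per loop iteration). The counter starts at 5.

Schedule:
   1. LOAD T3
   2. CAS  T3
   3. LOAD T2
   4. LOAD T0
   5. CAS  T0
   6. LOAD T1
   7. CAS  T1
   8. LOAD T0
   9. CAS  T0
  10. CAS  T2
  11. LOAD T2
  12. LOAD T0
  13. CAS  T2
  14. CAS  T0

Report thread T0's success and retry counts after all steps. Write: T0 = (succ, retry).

T0 = (2, 1)

#1 T3 reads 5
#2 T3 CAS(5→6) writes; counter now 6
#3 T2 reads 6
#4 T0 reads 6
#5 T0 CAS(6→7) writes; counter now 7
#6 T1 reads 7
#7 T1 CAS(7→8) writes; counter now 8
#8 T0 reads 8
#9 T0 CAS(8→9) writes; counter now 9
#10 T2 CAS(6→7) fails; counter now 9
#11 T2 reads 9
#12 T0 reads 9
#13 T2 CAS(9→10) writes; counter now 10
#14 T0 CAS(9→10) fails; counter now 10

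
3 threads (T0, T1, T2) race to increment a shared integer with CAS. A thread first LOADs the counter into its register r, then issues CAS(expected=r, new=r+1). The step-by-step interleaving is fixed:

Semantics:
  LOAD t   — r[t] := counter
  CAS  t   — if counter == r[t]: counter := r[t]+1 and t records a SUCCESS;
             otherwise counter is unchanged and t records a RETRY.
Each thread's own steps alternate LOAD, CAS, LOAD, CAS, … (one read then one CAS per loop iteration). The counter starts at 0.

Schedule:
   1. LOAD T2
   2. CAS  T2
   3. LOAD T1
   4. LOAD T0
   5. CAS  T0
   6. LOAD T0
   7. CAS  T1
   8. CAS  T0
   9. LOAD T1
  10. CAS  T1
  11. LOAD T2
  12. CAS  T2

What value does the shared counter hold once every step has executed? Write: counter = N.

1. LOAD T2 → mem=0 r[T2]=0 [LOAD]
2. CAS T2 → mem=1 r[T2]=0 [OK]
3. LOAD T1 → mem=1 r[T1]=1 [LOAD]
4. LOAD T0 → mem=1 r[T0]=1 [LOAD]
5. CAS T0 → mem=2 r[T0]=1 [OK]
6. LOAD T0 → mem=2 r[T0]=2 [LOAD]
7. CAS T1 → mem=2 r[T1]=1 [RETRY]
8. CAS T0 → mem=3 r[T0]=2 [OK]
9. LOAD T1 → mem=3 r[T1]=3 [LOAD]
10. CAS T1 → mem=4 r[T1]=3 [OK]
11. LOAD T2 → mem=4 r[T2]=4 [LOAD]
12. CAS T2 → mem=5 r[T2]=4 [OK]

counter = 5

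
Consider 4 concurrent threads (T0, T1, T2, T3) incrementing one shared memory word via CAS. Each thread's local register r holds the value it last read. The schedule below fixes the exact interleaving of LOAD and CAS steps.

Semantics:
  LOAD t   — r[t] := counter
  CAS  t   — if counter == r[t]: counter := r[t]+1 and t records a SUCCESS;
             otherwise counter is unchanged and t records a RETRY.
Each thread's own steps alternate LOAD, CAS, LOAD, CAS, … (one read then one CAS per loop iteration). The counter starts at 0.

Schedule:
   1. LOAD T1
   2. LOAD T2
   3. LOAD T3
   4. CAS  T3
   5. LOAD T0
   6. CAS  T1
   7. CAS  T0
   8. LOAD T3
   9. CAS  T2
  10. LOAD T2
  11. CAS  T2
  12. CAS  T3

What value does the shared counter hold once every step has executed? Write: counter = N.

counter = 3

step 1: T1 LOAD ⇒ load; ctr=0 reg=0
step 2: T2 LOAD ⇒ load; ctr=0 reg=0
step 3: T3 LOAD ⇒ load; ctr=0 reg=0
step 4: T3 CAS ⇒ ok; ctr=1 reg=0
step 5: T0 LOAD ⇒ load; ctr=1 reg=1
step 6: T1 CAS ⇒ retry; ctr=1 reg=0
step 7: T0 CAS ⇒ ok; ctr=2 reg=1
step 8: T3 LOAD ⇒ load; ctr=2 reg=2
step 9: T2 CAS ⇒ retry; ctr=2 reg=0
step 10: T2 LOAD ⇒ load; ctr=2 reg=2
step 11: T2 CAS ⇒ ok; ctr=3 reg=2
step 12: T3 CAS ⇒ retry; ctr=3 reg=2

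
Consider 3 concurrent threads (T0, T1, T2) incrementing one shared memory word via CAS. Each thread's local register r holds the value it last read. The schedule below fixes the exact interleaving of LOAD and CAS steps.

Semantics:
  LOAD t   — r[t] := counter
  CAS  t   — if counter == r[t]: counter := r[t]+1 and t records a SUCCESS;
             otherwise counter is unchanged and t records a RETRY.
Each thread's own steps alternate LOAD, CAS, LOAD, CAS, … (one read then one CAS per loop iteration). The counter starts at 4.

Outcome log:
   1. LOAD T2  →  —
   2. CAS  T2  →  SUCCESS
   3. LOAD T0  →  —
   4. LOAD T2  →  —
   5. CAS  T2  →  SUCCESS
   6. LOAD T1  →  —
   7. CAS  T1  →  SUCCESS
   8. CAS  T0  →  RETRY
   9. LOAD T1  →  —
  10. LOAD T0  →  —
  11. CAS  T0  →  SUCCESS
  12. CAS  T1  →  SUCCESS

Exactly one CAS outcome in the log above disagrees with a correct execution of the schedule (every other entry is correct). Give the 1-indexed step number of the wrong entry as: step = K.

step = 12

Correct run:
step 1: T2 LOAD ⇒ load; ctr=4 reg=4
step 2: T2 CAS ⇒ ok; ctr=5 reg=4
step 3: T0 LOAD ⇒ load; ctr=5 reg=5
step 4: T2 LOAD ⇒ load; ctr=5 reg=5
step 5: T2 CAS ⇒ ok; ctr=6 reg=5
step 6: T1 LOAD ⇒ load; ctr=6 reg=6
step 7: T1 CAS ⇒ ok; ctr=7 reg=6
step 8: T0 CAS ⇒ retry; ctr=7 reg=5
step 9: T1 LOAD ⇒ load; ctr=7 reg=7
step 10: T0 LOAD ⇒ load; ctr=7 reg=7
step 11: T0 CAS ⇒ ok; ctr=8 reg=7
step 12: T1 CAS ⇒ retry; ctr=8 reg=7
Mismatch at 12.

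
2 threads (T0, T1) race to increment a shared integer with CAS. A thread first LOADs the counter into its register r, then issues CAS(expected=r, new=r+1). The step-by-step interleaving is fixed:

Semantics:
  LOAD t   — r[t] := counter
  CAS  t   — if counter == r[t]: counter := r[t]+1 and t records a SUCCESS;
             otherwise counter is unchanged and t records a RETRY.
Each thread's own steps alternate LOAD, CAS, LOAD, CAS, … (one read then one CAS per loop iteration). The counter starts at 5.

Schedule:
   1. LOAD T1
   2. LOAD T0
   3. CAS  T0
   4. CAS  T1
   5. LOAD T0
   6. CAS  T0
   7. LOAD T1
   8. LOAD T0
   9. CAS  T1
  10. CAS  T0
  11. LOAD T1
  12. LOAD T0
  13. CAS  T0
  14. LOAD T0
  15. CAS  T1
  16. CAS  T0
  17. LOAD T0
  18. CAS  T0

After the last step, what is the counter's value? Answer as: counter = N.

step 1: T1 LOAD ⇒ load; ctr=5 reg=5
step 2: T0 LOAD ⇒ load; ctr=5 reg=5
step 3: T0 CAS ⇒ ok; ctr=6 reg=5
step 4: T1 CAS ⇒ retry; ctr=6 reg=5
step 5: T0 LOAD ⇒ load; ctr=6 reg=6
step 6: T0 CAS ⇒ ok; ctr=7 reg=6
step 7: T1 LOAD ⇒ load; ctr=7 reg=7
step 8: T0 LOAD ⇒ load; ctr=7 reg=7
step 9: T1 CAS ⇒ ok; ctr=8 reg=7
step 10: T0 CAS ⇒ retry; ctr=8 reg=7
step 11: T1 LOAD ⇒ load; ctr=8 reg=8
step 12: T0 LOAD ⇒ load; ctr=8 reg=8
step 13: T0 CAS ⇒ ok; ctr=9 reg=8
step 14: T0 LOAD ⇒ load; ctr=9 reg=9
step 15: T1 CAS ⇒ retry; ctr=9 reg=8
step 16: T0 CAS ⇒ ok; ctr=10 reg=9
step 17: T0 LOAD ⇒ load; ctr=10 reg=10
step 18: T0 CAS ⇒ ok; ctr=11 reg=10

counter = 11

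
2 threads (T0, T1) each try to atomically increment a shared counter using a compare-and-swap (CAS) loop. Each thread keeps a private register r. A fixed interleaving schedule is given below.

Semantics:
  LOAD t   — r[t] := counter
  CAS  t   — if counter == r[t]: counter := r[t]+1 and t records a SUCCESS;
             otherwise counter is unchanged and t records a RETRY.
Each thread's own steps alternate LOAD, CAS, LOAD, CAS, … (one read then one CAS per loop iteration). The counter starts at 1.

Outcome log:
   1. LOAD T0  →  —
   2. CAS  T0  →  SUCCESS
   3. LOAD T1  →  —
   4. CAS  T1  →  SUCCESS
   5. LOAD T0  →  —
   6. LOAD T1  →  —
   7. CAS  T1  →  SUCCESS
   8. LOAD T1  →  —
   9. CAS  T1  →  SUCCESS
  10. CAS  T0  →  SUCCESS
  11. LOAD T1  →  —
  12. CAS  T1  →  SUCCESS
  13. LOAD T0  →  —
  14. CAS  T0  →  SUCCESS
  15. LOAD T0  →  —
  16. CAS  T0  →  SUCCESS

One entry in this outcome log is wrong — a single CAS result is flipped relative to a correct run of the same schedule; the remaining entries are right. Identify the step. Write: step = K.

Re-executing:
T0 LOAD — after: cnt=1, r=1 — load
T0 CAS — after: cnt=2, r=1 — ok
T1 LOAD — after: cnt=2, r=2 — load
T1 CAS — after: cnt=3, r=2 — ok
T0 LOAD — after: cnt=3, r=3 — load
T1 LOAD — after: cnt=3, r=3 — load
T1 CAS — after: cnt=4, r=3 — ok
T1 LOAD — after: cnt=4, r=4 — load
T1 CAS — after: cnt=5, r=4 — ok
T0 CAS — after: cnt=5, r=3 — retry
T1 LOAD — after: cnt=5, r=5 — load
T1 CAS — after: cnt=6, r=5 — ok
T0 LOAD — after: cnt=6, r=6 — load
T0 CAS — after: cnt=7, r=6 — ok
T0 LOAD — after: cnt=7, r=7 — load
T0 CAS — after: cnt=8, r=7 — ok
Flip is step 10.

step = 10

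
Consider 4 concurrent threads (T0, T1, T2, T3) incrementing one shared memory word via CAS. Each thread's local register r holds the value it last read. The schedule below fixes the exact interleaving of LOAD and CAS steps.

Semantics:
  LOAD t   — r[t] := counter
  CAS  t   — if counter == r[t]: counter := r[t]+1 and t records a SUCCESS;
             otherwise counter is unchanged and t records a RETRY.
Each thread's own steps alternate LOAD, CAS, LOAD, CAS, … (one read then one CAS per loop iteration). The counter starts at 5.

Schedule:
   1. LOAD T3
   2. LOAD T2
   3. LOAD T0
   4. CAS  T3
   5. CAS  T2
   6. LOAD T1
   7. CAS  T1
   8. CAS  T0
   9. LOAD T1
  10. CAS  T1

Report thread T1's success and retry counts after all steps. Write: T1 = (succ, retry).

T1 = (2, 0)

   1) LOAD T3:  M=5  r_T3=5
   2) LOAD T2:  M=5  r_T2=5
   3) LOAD T0:  M=5  r_T0=5
   4) CAS  T3:  M=6  r_T3=5 ✓
   5) CAS  T2:  M=6  r_T2=5 ✗
   6) LOAD T1:  M=6  r_T1=6
   7) CAS  T1:  M=7  r_T1=6 ✓
   8) CAS  T0:  M=7  r_T0=5 ✗
   9) LOAD T1:  M=7  r_T1=7
  10) CAS  T1:  M=8  r_T1=7 ✓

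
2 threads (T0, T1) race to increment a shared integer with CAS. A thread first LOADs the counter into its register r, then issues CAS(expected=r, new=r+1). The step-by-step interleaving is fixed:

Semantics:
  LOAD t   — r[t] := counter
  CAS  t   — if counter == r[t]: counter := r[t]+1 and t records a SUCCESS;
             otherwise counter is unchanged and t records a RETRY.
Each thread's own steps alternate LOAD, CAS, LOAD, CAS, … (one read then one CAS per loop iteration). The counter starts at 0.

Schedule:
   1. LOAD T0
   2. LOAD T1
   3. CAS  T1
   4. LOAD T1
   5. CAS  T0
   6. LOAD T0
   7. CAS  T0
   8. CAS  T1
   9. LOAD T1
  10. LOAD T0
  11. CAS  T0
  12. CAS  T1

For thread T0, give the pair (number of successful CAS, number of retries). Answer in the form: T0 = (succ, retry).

T0 = (2, 1)

   1) LOAD T0:  M=0  r_T0=0
   2) LOAD T1:  M=0  r_T1=0
   3) CAS  T1:  M=1  r_T1=0 ✓
   4) LOAD T1:  M=1  r_T1=1
   5) CAS  T0:  M=1  r_T0=0 ✗
   6) LOAD T0:  M=1  r_T0=1
   7) CAS  T0:  M=2  r_T0=1 ✓
   8) CAS  T1:  M=2  r_T1=1 ✗
   9) LOAD T1:  M=2  r_T1=2
  10) LOAD T0:  M=2  r_T0=2
  11) CAS  T0:  M=3  r_T0=2 ✓
  12) CAS  T1:  M=3  r_T1=2 ✗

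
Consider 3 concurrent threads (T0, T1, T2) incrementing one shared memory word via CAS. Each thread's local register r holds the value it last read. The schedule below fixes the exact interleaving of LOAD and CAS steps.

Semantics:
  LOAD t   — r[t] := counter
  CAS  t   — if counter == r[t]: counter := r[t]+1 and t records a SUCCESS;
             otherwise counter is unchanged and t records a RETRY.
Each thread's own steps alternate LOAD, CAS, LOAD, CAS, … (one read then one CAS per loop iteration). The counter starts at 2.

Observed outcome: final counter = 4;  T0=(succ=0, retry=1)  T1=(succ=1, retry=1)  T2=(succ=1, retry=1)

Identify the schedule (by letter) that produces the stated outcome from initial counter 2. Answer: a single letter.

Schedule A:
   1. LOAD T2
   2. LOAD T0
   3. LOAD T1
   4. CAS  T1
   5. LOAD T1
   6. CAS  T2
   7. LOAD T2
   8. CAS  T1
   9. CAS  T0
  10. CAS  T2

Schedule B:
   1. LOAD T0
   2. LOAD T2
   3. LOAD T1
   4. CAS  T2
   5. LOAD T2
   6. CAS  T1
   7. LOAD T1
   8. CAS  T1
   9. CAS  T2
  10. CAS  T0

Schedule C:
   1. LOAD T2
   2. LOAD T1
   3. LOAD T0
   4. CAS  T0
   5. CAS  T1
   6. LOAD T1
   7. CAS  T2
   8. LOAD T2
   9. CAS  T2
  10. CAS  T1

Tracing schedule B:
#1 T0 reads 2
#2 T2 reads 2
#3 T1 reads 2
#4 T2 CAS(2→3) writes; counter now 3
#5 T2 reads 3
#6 T1 CAS(2→3) fails; counter now 3
#7 T1 reads 3
#8 T1 CAS(3→4) writes; counter now 4
#9 T2 CAS(3→4) fails; counter now 4
#10 T0 CAS(2→3) fails; counter now 4

B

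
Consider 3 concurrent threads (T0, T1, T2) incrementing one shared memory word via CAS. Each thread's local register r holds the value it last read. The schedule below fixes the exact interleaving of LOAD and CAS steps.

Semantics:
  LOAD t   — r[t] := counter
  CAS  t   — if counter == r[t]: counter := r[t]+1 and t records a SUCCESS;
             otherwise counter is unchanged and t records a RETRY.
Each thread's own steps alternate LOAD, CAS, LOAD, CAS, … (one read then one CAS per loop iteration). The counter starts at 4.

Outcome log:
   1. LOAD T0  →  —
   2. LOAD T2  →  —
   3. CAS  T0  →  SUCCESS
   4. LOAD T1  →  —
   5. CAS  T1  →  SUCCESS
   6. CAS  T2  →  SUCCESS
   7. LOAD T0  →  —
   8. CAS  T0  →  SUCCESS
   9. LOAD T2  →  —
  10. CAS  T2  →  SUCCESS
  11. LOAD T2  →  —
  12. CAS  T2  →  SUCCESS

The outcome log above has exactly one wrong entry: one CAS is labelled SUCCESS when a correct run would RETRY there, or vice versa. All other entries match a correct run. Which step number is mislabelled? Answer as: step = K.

step = 6

Correct run:
T0 LOAD — after: cnt=4, r=4 — load
T2 LOAD — after: cnt=4, r=4 — load
T0 CAS — after: cnt=5, r=4 — ok
T1 LOAD — after: cnt=5, r=5 — load
T1 CAS — after: cnt=6, r=5 — ok
T2 CAS — after: cnt=6, r=4 — retry
T0 LOAD — after: cnt=6, r=6 — load
T0 CAS — after: cnt=7, r=6 — ok
T2 LOAD — after: cnt=7, r=7 — load
T2 CAS — after: cnt=8, r=7 — ok
T2 LOAD — after: cnt=8, r=8 — load
T2 CAS — after: cnt=9, r=8 — ok
Mismatch at 6.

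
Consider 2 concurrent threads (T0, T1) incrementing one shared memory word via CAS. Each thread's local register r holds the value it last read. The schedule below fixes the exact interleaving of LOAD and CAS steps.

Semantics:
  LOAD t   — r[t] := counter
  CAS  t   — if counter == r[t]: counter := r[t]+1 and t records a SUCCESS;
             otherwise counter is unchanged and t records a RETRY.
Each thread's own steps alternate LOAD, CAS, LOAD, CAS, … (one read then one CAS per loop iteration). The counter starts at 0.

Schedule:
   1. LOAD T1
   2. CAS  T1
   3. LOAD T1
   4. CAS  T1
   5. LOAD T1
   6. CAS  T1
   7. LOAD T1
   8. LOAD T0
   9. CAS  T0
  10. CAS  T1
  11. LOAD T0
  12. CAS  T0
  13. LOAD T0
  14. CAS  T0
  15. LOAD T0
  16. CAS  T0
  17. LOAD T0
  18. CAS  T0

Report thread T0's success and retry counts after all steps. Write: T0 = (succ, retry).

   1) LOAD T1:  M=0  r_T1=0
   2) CAS  T1:  M=1  r_T1=0 ✓
   3) LOAD T1:  M=1  r_T1=1
   4) CAS  T1:  M=2  r_T1=1 ✓
   5) LOAD T1:  M=2  r_T1=2
   6) CAS  T1:  M=3  r_T1=2 ✓
   7) LOAD T1:  M=3  r_T1=3
   8) LOAD T0:  M=3  r_T0=3
   9) CAS  T0:  M=4  r_T0=3 ✓
  10) CAS  T1:  M=4  r_T1=3 ✗
  11) LOAD T0:  M=4  r_T0=4
  12) CAS  T0:  M=5  r_T0=4 ✓
  13) LOAD T0:  M=5  r_T0=5
  14) CAS  T0:  M=6  r_T0=5 ✓
  15) LOAD T0:  M=6  r_T0=6
  16) CAS  T0:  M=7  r_T0=6 ✓
  17) LOAD T0:  M=7  r_T0=7
  18) CAS  T0:  M=8  r_T0=7 ✓

T0 = (5, 0)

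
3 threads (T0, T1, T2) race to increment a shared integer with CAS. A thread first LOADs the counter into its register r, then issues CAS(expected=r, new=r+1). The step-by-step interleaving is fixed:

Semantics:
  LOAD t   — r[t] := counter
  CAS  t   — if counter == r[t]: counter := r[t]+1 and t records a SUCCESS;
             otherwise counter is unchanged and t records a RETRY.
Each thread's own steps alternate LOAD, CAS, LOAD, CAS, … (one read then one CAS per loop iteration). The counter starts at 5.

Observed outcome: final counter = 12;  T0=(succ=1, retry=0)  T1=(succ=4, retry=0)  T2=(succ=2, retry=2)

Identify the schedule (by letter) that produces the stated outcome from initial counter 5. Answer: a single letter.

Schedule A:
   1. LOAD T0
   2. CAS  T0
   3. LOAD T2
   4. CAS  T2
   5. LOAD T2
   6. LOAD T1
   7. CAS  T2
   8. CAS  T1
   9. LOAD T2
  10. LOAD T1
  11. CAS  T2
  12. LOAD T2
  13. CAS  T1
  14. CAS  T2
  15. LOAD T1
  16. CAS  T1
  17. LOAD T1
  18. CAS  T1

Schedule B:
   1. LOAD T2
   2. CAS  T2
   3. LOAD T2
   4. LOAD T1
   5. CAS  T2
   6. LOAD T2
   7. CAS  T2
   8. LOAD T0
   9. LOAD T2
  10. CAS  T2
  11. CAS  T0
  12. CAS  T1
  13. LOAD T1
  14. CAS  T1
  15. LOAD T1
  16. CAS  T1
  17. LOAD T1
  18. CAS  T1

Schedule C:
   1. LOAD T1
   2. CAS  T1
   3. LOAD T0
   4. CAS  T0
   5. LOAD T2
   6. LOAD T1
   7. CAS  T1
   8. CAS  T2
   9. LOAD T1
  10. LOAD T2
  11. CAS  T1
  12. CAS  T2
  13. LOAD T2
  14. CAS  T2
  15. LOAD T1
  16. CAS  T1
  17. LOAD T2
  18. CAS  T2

Tracing schedule C:
1. LOAD T1 → mem=5 r[T1]=5 [LOAD]
2. CAS T1 → mem=6 r[T1]=5 [OK]
3. LOAD T0 → mem=6 r[T0]=6 [LOAD]
4. CAS T0 → mem=7 r[T0]=6 [OK]
5. LOAD T2 → mem=7 r[T2]=7 [LOAD]
6. LOAD T1 → mem=7 r[T1]=7 [LOAD]
7. CAS T1 → mem=8 r[T1]=7 [OK]
8. CAS T2 → mem=8 r[T2]=7 [RETRY]
9. LOAD T1 → mem=8 r[T1]=8 [LOAD]
10. LOAD T2 → mem=8 r[T2]=8 [LOAD]
11. CAS T1 → mem=9 r[T1]=8 [OK]
12. CAS T2 → mem=9 r[T2]=8 [RETRY]
13. LOAD T2 → mem=9 r[T2]=9 [LOAD]
14. CAS T2 → mem=10 r[T2]=9 [OK]
15. LOAD T1 → mem=10 r[T1]=10 [LOAD]
16. CAS T1 → mem=11 r[T1]=10 [OK]
17. LOAD T2 → mem=11 r[T2]=11 [LOAD]
18. CAS T2 → mem=12 r[T2]=11 [OK]

C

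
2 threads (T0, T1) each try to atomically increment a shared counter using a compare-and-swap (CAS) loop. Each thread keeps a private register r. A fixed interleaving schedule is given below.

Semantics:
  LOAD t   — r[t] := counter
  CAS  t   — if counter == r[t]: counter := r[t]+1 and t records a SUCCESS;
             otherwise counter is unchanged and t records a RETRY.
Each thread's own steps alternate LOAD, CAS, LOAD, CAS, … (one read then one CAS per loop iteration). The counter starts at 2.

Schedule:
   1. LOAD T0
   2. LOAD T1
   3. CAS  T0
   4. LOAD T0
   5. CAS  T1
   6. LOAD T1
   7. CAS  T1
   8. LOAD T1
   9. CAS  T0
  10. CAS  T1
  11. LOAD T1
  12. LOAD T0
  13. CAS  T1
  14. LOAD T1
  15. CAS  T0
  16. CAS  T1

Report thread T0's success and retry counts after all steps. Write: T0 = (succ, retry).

T0 = (1, 2)

1. LOAD T0 → mem=2 r[T0]=2 [LOAD]
2. LOAD T1 → mem=2 r[T1]=2 [LOAD]
3. CAS T0 → mem=3 r[T0]=2 [OK]
4. LOAD T0 → mem=3 r[T0]=3 [LOAD]
5. CAS T1 → mem=3 r[T1]=2 [RETRY]
6. LOAD T1 → mem=3 r[T1]=3 [LOAD]
7. CAS T1 → mem=4 r[T1]=3 [OK]
8. LOAD T1 → mem=4 r[T1]=4 [LOAD]
9. CAS T0 → mem=4 r[T0]=3 [RETRY]
10. CAS T1 → mem=5 r[T1]=4 [OK]
11. LOAD T1 → mem=5 r[T1]=5 [LOAD]
12. LOAD T0 → mem=5 r[T0]=5 [LOAD]
13. CAS T1 → mem=6 r[T1]=5 [OK]
14. LOAD T1 → mem=6 r[T1]=6 [LOAD]
15. CAS T0 → mem=6 r[T0]=5 [RETRY]
16. CAS T1 → mem=7 r[T1]=6 [OK]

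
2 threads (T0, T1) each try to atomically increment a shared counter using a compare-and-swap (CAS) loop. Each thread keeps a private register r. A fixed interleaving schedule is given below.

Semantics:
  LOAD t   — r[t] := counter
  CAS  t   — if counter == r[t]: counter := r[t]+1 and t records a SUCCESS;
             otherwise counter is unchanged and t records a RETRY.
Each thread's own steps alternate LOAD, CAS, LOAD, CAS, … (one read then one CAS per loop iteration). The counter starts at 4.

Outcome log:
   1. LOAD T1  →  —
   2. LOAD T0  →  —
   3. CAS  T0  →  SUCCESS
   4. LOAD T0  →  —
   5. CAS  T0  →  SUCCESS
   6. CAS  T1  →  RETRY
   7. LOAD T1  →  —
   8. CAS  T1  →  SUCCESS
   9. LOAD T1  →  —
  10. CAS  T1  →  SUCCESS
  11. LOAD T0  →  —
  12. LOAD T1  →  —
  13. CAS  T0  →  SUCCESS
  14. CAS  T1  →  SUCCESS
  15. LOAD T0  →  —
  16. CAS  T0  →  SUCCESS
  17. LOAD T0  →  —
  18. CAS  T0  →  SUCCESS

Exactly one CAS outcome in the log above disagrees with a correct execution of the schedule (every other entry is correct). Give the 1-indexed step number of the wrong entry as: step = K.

step = 14

Reference trace:
step 1: T1 LOAD ⇒ load; ctr=4 reg=4
step 2: T0 LOAD ⇒ load; ctr=4 reg=4
step 3: T0 CAS ⇒ ok; ctr=5 reg=4
step 4: T0 LOAD ⇒ load; ctr=5 reg=5
step 5: T0 CAS ⇒ ok; ctr=6 reg=5
step 6: T1 CAS ⇒ retry; ctr=6 reg=4
step 7: T1 LOAD ⇒ load; ctr=6 reg=6
step 8: T1 CAS ⇒ ok; ctr=7 reg=6
step 9: T1 LOAD ⇒ load; ctr=7 reg=7
step 10: T1 CAS ⇒ ok; ctr=8 reg=7
step 11: T0 LOAD ⇒ load; ctr=8 reg=8
step 12: T1 LOAD ⇒ load; ctr=8 reg=8
step 13: T0 CAS ⇒ ok; ctr=9 reg=8
step 14: T1 CAS ⇒ retry; ctr=9 reg=8
step 15: T0 LOAD ⇒ load; ctr=9 reg=9
step 16: T0 CAS ⇒ ok; ctr=10 reg=9
step 17: T0 LOAD ⇒ load; ctr=10 reg=10
step 18: T0 CAS ⇒ ok; ctr=11 reg=10
Log disagrees first at step 14.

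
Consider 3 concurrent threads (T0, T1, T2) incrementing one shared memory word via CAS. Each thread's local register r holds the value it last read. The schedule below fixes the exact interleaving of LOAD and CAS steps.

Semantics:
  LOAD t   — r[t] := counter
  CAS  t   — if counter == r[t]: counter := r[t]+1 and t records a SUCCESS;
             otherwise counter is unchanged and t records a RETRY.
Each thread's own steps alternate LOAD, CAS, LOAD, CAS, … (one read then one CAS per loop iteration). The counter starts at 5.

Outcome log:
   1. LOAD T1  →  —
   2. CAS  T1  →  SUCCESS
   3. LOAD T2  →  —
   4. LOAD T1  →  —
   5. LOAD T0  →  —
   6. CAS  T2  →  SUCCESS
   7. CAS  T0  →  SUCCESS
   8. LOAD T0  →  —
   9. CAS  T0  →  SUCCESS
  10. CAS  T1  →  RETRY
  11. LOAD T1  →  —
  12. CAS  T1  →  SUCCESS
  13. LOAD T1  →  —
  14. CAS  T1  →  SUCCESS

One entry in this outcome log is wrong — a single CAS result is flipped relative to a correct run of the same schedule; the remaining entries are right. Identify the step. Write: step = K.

step = 7

Correct run:
#1 T1 reads 5
#2 T1 CAS(5→6) writes; counter now 6
#3 T2 reads 6
#4 T1 reads 6
#5 T0 reads 6
#6 T2 CAS(6→7) writes; counter now 7
#7 T0 CAS(6→7) fails; counter now 7
#8 T0 reads 7
#9 T0 CAS(7→8) writes; counter now 8
#10 T1 CAS(6→7) fails; counter now 8
#11 T1 reads 8
#12 T1 CAS(8→9) writes; counter now 9
#13 T1 reads 9
#14 T1 CAS(9→10) writes; counter now 10
Log disagrees first at step 7.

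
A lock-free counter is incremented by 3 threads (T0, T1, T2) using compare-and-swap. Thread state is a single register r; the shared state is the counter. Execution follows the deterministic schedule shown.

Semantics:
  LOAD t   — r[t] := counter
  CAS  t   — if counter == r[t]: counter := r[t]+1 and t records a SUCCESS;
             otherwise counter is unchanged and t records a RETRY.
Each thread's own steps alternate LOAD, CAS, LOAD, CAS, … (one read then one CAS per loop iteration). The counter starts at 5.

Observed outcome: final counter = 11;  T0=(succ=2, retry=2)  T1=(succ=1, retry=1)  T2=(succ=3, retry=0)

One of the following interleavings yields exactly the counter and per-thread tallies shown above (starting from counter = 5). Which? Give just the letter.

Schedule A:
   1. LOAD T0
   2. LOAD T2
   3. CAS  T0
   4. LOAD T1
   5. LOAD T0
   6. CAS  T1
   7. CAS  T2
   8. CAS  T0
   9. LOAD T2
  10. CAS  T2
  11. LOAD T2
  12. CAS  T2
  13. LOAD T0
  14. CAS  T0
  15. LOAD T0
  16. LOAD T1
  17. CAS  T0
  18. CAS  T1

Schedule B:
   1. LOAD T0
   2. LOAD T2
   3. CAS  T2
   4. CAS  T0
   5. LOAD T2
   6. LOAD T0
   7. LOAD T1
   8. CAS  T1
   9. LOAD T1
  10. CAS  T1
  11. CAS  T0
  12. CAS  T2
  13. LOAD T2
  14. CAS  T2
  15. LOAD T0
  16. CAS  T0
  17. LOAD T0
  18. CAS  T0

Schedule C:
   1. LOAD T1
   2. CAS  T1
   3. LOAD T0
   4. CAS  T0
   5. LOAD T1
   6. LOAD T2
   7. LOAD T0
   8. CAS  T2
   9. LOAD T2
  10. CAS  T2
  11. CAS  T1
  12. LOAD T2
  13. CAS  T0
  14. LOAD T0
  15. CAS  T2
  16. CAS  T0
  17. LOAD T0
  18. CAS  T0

C

Tracing schedule C:
T1 LOAD — after: cnt=5, r=5 — load
T1 CAS — after: cnt=6, r=5 — ok
T0 LOAD — after: cnt=6, r=6 — load
T0 CAS — after: cnt=7, r=6 — ok
T1 LOAD — after: cnt=7, r=7 — load
T2 LOAD — after: cnt=7, r=7 — load
T0 LOAD — after: cnt=7, r=7 — load
T2 CAS — after: cnt=8, r=7 — ok
T2 LOAD — after: cnt=8, r=8 — load
T2 CAS — after: cnt=9, r=8 — ok
T1 CAS — after: cnt=9, r=7 — retry
T2 LOAD — after: cnt=9, r=9 — load
T0 CAS — after: cnt=9, r=7 — retry
T0 LOAD — after: cnt=9, r=9 — load
T2 CAS — after: cnt=10, r=9 — ok
T0 CAS — after: cnt=10, r=9 — retry
T0 LOAD — after: cnt=10, r=10 — load
T0 CAS — after: cnt=11, r=10 — ok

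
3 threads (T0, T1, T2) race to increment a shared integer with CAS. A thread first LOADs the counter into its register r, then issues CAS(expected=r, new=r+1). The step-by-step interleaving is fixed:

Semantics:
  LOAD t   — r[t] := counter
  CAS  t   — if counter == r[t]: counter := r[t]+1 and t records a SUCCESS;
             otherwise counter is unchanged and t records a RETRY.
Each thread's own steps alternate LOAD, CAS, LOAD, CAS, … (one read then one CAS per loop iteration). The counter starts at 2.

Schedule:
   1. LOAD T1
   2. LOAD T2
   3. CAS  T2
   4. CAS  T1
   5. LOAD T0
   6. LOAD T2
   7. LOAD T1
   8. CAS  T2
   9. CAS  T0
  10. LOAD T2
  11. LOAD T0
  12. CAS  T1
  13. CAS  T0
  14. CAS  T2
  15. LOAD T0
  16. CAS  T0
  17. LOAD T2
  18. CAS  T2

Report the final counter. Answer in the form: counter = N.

counter = 7

step 1: T1 LOAD ⇒ load; ctr=2 reg=2
step 2: T2 LOAD ⇒ load; ctr=2 reg=2
step 3: T2 CAS ⇒ ok; ctr=3 reg=2
step 4: T1 CAS ⇒ retry; ctr=3 reg=2
step 5: T0 LOAD ⇒ load; ctr=3 reg=3
step 6: T2 LOAD ⇒ load; ctr=3 reg=3
step 7: T1 LOAD ⇒ load; ctr=3 reg=3
step 8: T2 CAS ⇒ ok; ctr=4 reg=3
step 9: T0 CAS ⇒ retry; ctr=4 reg=3
step 10: T2 LOAD ⇒ load; ctr=4 reg=4
step 11: T0 LOAD ⇒ load; ctr=4 reg=4
step 12: T1 CAS ⇒ retry; ctr=4 reg=3
step 13: T0 CAS ⇒ ok; ctr=5 reg=4
step 14: T2 CAS ⇒ retry; ctr=5 reg=4
step 15: T0 LOAD ⇒ load; ctr=5 reg=5
step 16: T0 CAS ⇒ ok; ctr=6 reg=5
step 17: T2 LOAD ⇒ load; ctr=6 reg=6
step 18: T2 CAS ⇒ ok; ctr=7 reg=6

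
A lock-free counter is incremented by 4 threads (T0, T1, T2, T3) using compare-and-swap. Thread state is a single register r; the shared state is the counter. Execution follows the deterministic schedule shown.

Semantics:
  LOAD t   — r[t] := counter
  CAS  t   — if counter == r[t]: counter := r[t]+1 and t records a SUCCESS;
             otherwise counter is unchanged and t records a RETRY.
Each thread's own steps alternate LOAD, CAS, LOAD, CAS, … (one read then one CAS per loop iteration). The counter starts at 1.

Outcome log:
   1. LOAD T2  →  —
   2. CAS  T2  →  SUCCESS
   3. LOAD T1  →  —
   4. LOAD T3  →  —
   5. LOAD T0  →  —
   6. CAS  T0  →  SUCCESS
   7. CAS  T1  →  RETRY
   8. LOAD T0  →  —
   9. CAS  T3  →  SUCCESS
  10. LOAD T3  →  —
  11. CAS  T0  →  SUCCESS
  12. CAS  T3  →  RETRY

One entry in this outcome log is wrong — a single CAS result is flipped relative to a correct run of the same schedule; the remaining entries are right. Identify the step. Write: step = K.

Reference trace:
#1 T2 reads 1
#2 T2 CAS(1→2) writes; counter now 2
#3 T1 reads 2
#4 T3 reads 2
#5 T0 reads 2
#6 T0 CAS(2→3) writes; counter now 3
#7 T1 CAS(2→3) fails; counter now 3
#8 T0 reads 3
#9 T3 CAS(2→3) fails; counter now 3
#10 T3 reads 3
#11 T0 CAS(3→4) writes; counter now 4
#12 T3 CAS(3→4) fails; counter now 4
Log disagrees first at step 9.

step = 9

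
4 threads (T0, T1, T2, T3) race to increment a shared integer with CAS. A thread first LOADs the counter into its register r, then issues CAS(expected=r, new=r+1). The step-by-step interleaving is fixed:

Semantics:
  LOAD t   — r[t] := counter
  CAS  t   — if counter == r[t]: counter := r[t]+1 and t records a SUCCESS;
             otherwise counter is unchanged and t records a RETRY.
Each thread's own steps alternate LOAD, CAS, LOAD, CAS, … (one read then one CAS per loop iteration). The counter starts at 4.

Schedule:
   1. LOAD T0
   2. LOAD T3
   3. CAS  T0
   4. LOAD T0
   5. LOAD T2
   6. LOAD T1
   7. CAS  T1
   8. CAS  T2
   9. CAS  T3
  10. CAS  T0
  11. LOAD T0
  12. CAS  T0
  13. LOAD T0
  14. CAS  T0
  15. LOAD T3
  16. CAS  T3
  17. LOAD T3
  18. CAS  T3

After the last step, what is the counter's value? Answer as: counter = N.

#1 T0 reads 4
#2 T3 reads 4
#3 T0 CAS(4→5) writes; counter now 5
#4 T0 reads 5
#5 T2 reads 5
#6 T1 reads 5
#7 T1 CAS(5→6) writes; counter now 6
#8 T2 CAS(5→6) fails; counter now 6
#9 T3 CAS(4→5) fails; counter now 6
#10 T0 CAS(5→6) fails; counter now 6
#11 T0 reads 6
#12 T0 CAS(6→7) writes; counter now 7
#13 T0 reads 7
#14 T0 CAS(7→8) writes; counter now 8
#15 T3 reads 8
#16 T3 CAS(8→9) writes; counter now 9
#17 T3 reads 9
#18 T3 CAS(9→10) writes; counter now 10

counter = 10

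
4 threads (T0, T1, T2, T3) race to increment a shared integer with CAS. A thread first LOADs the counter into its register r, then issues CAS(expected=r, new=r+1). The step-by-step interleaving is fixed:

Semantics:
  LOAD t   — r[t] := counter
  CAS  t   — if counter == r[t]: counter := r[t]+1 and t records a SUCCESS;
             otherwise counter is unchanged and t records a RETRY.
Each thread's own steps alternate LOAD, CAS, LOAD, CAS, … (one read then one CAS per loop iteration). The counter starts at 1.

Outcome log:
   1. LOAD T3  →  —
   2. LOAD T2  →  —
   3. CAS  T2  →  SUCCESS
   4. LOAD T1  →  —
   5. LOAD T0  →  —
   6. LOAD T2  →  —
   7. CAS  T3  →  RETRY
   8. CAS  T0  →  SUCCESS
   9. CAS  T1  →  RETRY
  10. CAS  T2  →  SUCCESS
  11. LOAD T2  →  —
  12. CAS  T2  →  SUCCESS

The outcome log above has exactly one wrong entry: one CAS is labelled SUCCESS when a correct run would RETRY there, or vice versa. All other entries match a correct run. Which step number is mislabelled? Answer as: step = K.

Re-executing:
#1 T3 reads 1
#2 T2 reads 1
#3 T2 CAS(1→2) writes; counter now 2
#4 T1 reads 2
#5 T0 reads 2
#6 T2 reads 2
#7 T3 CAS(1→2) fails; counter now 2
#8 T0 CAS(2→3) writes; counter now 3
#9 T1 CAS(2→3) fails; counter now 3
#10 T2 CAS(2→3) fails; counter now 3
#11 T2 reads 3
#12 T2 CAS(3→4) writes; counter now 4
Mismatch at 10.

step = 10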